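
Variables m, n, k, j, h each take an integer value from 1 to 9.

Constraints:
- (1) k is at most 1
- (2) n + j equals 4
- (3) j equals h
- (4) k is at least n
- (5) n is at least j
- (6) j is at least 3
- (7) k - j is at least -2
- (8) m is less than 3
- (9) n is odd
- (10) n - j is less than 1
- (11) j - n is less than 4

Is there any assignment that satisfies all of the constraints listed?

From constraints 5 and 6: n ≥ j and j ≥ 3, so n ≥ 3. From constraints 1 and 4: n ≤ k and k ≤ 1, so n ≤ 1. But 1 < 3, so no value of n works.

Unsatisfiable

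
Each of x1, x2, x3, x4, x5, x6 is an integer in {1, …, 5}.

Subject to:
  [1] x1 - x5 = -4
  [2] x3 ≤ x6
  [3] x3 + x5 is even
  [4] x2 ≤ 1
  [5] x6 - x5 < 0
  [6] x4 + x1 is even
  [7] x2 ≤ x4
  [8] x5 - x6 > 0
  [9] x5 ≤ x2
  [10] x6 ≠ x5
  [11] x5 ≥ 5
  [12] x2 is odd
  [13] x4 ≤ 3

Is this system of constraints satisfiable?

Unsatisfiable

From constraints 9 and 11: x2 ≥ x5 and x5 ≥ 5, so x2 ≥ 5. From constraints 7 and 13: x2 ≤ x4 and x4 ≤ 3, so x2 ≤ 3. But 3 < 5, so no value of x2 works.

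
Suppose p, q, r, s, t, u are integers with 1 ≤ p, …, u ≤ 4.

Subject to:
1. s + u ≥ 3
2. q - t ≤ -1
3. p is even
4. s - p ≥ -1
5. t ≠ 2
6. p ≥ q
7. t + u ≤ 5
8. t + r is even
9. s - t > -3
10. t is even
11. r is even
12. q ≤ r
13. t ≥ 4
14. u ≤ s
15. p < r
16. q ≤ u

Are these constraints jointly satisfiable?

Satisfiable

Take p = 2, q = 1, r = 4, s = 4, t = 4, u = 1. Then constraint 1: s + u = 5; constraint 2: q - t = -3, and every other listed constraint is also met.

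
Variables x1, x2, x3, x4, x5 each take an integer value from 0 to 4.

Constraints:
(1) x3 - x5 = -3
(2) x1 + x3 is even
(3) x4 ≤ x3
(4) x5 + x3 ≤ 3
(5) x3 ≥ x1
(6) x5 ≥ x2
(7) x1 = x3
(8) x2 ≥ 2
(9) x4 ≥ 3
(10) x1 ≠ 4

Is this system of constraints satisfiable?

From constraints 6 and 8: x5 ≥ x2 ≥ 2. From constraints 3 and 9: x3 ≥ x4 ≥ 3. Hence x5 + x3 ≥ 5. But constraint 4 requires x5 + x3 ≤ 3, and 3 < 5. Contradiction.

Unsatisfiable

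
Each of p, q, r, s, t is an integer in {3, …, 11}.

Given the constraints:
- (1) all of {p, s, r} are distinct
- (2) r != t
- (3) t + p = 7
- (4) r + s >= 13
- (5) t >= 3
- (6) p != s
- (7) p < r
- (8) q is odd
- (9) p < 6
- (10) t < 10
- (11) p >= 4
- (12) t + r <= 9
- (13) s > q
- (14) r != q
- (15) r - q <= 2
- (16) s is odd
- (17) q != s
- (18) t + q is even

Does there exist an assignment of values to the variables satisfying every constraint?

Satisfiable

Try p = 4, q = 3, r = 5, s = 9, t = 3.
Check constraint 3: t + p = 7; constraint 4: r + s = 14. The remaining constraints are straightforward to verify.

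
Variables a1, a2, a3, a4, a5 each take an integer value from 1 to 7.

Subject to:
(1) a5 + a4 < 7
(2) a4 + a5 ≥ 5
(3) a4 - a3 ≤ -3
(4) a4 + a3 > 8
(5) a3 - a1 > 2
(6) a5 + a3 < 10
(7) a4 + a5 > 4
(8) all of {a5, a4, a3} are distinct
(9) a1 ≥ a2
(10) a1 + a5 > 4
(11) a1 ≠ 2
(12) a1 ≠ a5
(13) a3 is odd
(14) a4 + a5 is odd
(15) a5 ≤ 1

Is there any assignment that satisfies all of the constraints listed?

Setting (a1, a2, a3, a4, a5) = (4, 3, 7, 4, 1) satisfies everything: constraint 1: a5 + a4 = 5; constraint 2: a4 + a5 = 5, and the others follow.

Satisfiable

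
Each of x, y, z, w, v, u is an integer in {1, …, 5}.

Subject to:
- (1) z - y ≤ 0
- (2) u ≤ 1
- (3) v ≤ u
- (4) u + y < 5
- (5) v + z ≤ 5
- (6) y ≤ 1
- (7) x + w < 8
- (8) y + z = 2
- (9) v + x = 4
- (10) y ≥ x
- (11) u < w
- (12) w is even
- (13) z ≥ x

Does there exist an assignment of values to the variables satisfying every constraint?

From constraints 2 and 3: v ≤ u ≤ 1. From constraints 6 and 10: x ≤ y ≤ 1. Hence v + x ≤ 2. But constraint 9 requires v + x = 4, and 4 > 2. Contradiction.

Unsatisfiable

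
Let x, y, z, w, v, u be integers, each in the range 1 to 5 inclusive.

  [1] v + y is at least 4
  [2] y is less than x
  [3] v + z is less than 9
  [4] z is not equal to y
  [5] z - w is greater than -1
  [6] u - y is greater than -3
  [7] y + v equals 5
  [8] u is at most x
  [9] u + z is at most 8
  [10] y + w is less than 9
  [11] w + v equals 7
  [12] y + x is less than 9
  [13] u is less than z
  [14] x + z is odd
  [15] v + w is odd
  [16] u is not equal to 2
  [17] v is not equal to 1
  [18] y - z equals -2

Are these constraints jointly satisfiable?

Satisfiable

Take x = 4, y = 3, z = 5, w = 5, v = 2, u = 1. Then constraint 1: v + y = 5; constraint 3: v + z = 7; constraint 5: z - w = 0, and every other listed constraint is also met.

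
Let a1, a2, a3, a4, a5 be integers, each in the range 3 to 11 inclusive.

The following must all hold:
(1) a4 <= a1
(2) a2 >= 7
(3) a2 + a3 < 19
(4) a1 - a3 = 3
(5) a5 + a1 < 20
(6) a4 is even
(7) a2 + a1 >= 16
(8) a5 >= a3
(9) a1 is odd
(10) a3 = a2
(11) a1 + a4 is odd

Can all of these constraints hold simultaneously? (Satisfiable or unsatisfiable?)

Satisfiable

Take a1 = 11, a2 = 8, a3 = 8, a4 = 6, a5 = 8. Then constraint 3: a2 + a3 = 16; constraint 4: a1 - a3 = 3, and every other listed constraint is also met.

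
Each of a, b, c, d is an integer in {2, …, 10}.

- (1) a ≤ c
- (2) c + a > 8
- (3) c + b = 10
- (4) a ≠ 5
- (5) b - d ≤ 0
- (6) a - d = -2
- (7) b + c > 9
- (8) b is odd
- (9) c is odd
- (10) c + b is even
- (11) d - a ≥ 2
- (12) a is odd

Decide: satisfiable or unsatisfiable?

Satisfiable

Try a = 3, b = 3, c = 7, d = 5.
Check constraint 2: c + a = 10; constraint 3: c + b = 10; constraint 5: b - d = -2. The remaining constraints are straightforward to verify.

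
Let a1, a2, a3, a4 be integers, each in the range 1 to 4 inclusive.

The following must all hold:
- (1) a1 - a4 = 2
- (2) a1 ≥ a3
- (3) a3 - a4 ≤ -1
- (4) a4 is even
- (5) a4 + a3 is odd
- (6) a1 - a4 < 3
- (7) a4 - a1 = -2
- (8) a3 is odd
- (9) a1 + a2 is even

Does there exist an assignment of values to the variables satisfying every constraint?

One satisfying assignment is a1 = 4, a2 = 2, a3 = 1, a4 = 2.
For the less obvious constraints — constraint 1: a1 - a4 = 2; constraint 3: a3 - a4 = -1; constraint 6: a1 - a4 = 2 — and the others hold by inspection.

Satisfiable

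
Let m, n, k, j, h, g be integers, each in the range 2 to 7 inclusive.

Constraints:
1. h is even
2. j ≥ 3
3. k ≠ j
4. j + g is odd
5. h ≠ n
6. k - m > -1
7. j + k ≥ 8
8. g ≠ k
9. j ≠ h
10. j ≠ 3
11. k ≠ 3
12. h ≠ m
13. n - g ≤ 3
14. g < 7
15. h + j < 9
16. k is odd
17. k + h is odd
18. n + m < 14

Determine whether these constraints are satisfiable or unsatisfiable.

Try m = 7, n = 5, k = 7, j = 4, h = 2, g = 5.
Check constraint 6: k - m = 0; constraint 7: j + k = 11. The remaining constraints are straightforward to verify.

Satisfiable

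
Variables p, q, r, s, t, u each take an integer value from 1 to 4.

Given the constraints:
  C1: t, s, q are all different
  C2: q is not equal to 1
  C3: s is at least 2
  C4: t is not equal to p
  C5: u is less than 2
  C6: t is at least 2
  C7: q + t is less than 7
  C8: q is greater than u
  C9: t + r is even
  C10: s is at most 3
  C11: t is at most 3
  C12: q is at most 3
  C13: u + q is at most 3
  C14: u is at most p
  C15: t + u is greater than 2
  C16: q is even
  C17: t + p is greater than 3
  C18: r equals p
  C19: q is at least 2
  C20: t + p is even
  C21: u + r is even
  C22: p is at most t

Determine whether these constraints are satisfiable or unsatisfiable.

Unsatisfiable

Constraints 3, 6, 10, 11, 12, and 19 confine each of t, s, q to the 2 values {2, 3}.
Constraint 1 requires all 3 of them to be distinct, but only 2 values are available — impossible by the pigeonhole principle.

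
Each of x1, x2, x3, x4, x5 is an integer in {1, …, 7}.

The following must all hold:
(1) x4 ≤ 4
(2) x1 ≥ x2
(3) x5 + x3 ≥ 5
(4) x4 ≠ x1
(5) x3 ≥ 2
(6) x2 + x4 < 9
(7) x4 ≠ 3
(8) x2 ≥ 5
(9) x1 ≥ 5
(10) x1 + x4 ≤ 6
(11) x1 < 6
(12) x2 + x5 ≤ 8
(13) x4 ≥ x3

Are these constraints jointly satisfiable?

From constraints 2 and 8: x1 ≥ x2 ≥ 5. From constraints 5 and 13: x4 ≥ x3 ≥ 2. Hence x1 + x4 ≥ 7. But constraint 10 requires x1 + x4 ≤ 6, and 6 < 7. Contradiction.

Unsatisfiable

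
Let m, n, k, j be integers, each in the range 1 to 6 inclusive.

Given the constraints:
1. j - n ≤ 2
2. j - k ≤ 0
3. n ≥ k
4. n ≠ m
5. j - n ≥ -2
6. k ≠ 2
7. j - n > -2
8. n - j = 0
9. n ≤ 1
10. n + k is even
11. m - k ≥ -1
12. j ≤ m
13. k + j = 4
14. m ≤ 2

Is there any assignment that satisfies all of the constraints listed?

From constraints 3 and 9: k ≤ n ≤ 1. From constraints 12 and 14: j ≤ m ≤ 2. Hence k + j ≤ 3. But constraint 13 requires k + j = 4, and 4 > 3. Contradiction.

Unsatisfiable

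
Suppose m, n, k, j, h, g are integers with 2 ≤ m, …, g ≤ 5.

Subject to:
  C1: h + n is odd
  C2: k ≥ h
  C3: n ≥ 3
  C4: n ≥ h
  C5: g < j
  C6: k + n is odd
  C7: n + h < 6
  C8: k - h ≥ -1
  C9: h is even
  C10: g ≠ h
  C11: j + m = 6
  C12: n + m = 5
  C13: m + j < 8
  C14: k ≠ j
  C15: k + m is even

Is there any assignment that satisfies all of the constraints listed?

The assignment m = 2, n = 3, k = 2, j = 4, h = 2, g = 3 works:
  constraint 7 holds since n + h = 5.
  constraint 8 holds since k - h = 0.
  constraint 11 holds since j + m = 6.
The rest check out directly.

Satisfiable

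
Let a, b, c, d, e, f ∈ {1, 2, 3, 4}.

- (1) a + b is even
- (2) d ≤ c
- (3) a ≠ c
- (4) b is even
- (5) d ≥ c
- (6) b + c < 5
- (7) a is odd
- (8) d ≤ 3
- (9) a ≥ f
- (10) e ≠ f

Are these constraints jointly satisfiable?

Unsatisfiable

Constraint 7 makes a odd and constraint 4 makes b even, so a + b must be odd. Constraint 1 says a + b is even — contradiction.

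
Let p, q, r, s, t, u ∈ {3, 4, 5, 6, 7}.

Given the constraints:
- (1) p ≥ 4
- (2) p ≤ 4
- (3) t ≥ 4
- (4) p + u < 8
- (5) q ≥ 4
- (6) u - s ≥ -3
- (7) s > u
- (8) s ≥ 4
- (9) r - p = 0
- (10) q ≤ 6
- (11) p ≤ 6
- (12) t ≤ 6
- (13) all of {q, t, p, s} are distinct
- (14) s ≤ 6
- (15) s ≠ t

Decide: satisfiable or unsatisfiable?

Unsatisfiable

Constraints 1, 3, 5, 8, 10, 11, 12, and 14 confine each of q, t, p, s to the 3 values {4, …, 6}.
Constraint 13 requires all 4 of them to be distinct, but only 3 values are available — impossible by the pigeonhole principle.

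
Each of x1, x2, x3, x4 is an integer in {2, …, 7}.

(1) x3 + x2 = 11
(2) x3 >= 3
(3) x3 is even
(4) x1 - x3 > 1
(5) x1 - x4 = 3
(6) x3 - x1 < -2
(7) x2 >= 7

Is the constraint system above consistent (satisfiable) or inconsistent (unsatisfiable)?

Satisfiable

One satisfying assignment is x1 = 7, x2 = 7, x3 = 4, x4 = 4.
For the less obvious constraints — constraint 1: x3 + x2 = 11; constraint 4: x1 - x3 = 3; constraint 5: x1 - x4 = 3 — and the others hold by inspection.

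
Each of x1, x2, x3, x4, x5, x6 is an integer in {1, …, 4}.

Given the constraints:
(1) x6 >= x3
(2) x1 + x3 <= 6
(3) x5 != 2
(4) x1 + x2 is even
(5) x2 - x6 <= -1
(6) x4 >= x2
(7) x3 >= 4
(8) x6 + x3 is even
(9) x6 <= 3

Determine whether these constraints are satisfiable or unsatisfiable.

Unsatisfiable

From constraints 1 and 7: x6 ≥ x3 and x3 ≥ 4, so x6 ≥ 4. From constraint 9: x6 ≤ 3. But 3 < 4, so no value of x6 works.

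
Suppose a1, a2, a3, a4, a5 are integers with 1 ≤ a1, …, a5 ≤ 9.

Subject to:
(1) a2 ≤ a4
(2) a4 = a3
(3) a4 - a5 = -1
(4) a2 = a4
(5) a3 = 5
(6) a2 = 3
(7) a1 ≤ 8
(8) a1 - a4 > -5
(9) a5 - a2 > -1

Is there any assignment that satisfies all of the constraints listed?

Constraint 6 fixes a2 = 3 and constraint 5 fixes a3 = 5. Constraints 2 and 4 give a2 = a4 = a3, so a2 = a3. But 3 ≠ 5 — contradiction.

Unsatisfiable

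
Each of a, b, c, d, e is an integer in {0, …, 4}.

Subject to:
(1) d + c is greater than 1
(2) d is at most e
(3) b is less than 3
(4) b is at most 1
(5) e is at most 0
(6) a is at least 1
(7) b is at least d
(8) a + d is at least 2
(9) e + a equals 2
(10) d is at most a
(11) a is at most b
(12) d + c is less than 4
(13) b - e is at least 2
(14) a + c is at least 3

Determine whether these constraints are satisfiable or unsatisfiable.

From constraints 4 and 11: a ≤ b ≤ 1. From constraints 2 and 5: d ≤ e ≤ 0. Hence a + d ≤ 1. But constraint 8 requires a + d ≥ 2, and 2 > 1. Contradiction.

Unsatisfiable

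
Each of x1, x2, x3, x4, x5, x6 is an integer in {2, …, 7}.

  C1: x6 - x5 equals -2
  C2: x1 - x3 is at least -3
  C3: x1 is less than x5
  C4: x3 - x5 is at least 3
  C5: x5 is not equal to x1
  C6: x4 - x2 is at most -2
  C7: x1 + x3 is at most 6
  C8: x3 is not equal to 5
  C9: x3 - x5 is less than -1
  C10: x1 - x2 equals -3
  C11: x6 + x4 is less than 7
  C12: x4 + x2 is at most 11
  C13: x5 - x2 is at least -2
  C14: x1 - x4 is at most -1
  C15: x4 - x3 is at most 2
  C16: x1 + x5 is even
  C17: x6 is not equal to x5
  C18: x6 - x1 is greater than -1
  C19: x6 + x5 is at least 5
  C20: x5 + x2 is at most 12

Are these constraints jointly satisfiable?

Unsatisfiable

Constraints 2, 4, 6, 13, and 14 give x1 − x3 ≥ -3, x3 − x5 ≥ 3, x5 − x2 ≥ -2, x2 − x4 ≥ 2, x4 − x1 ≥ 1.
Adding all 5 inequalities: the left sides telescope to 0, and the right sides sum to (-3) + 3 + (-2) + 2 + 1 = 1. So 0 ≥ 1, which is false.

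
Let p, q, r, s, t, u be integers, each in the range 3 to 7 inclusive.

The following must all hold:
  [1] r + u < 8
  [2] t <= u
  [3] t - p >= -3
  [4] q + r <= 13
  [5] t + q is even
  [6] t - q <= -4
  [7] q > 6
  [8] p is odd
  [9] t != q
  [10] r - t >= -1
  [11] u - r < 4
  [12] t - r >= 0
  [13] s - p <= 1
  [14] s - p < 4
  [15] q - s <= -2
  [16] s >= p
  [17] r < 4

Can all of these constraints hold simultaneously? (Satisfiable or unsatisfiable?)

Constraints 3, 6, 13, and 15 give t − p ≥ -3, p − s ≥ -1, s − q ≥ 2, q − t ≥ 4.
Adding all 4 inequalities: the left sides telescope to 0, and the right sides sum to (-3) + (-1) + 2 + 4 = 2. So 0 ≥ 2, which is false.

Unsatisfiable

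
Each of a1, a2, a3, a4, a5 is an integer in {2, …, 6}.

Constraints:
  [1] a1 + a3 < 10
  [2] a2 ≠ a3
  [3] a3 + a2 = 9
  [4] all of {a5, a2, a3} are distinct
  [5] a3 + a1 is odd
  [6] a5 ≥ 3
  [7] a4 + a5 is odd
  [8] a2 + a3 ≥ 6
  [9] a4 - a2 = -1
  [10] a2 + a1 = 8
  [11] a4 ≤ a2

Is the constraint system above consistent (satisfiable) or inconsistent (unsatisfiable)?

One satisfying assignment is a1 = 3, a2 = 5, a3 = 4, a4 = 4, a5 = 3.
For the less obvious constraints — constraint 1: a1 + a3 = 7; constraint 3: a3 + a2 = 9; constraint 8: a2 + a3 = 9 — and the others hold by inspection.

Satisfiable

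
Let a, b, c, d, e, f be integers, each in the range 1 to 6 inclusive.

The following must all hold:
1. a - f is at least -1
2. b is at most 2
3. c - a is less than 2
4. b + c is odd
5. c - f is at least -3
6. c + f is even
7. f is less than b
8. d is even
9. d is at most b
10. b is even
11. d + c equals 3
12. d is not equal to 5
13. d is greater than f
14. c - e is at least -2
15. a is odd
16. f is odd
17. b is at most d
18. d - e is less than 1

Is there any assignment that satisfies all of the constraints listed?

Setting (a, b, c, d, e, f) = (1, 2, 1, 2, 3, 1) satisfies everything: constraint 1: a - f = 0; constraint 3: c - a = 0, and the others follow.

Satisfiable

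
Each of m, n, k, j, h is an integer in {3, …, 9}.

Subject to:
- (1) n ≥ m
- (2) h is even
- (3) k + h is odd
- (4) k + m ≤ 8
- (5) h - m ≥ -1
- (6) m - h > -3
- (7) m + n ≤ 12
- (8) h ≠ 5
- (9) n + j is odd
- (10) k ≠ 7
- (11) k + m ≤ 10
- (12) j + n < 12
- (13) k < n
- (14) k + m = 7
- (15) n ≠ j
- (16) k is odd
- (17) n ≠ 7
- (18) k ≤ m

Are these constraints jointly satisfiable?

One satisfying assignment is m = 4, n = 6, k = 3, j = 3, h = 6.
For the less obvious constraints — constraint 4: k + m = 7; constraint 5: h - m = 2 — and the others hold by inspection.

Satisfiable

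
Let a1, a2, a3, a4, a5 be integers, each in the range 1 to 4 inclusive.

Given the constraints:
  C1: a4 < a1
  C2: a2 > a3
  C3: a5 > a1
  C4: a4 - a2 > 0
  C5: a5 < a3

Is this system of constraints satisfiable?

Unsatisfiable

Constraints 1, 2, 3, 4, and 5 give a5 < a3, a3 < a2, a2 < a4, a4 < a1, a1 < a5. Chaining: a5 < a3 < a2 < a4 < a1 < a5, which forces a5 < a5 — impossible.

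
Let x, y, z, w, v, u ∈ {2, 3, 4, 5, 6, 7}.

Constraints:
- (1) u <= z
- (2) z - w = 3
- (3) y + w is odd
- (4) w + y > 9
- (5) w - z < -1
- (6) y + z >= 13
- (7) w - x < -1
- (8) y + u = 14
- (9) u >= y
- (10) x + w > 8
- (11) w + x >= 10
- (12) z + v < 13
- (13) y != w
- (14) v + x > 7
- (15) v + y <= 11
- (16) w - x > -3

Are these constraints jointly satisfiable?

Satisfiable

The assignment x = 6, y = 7, z = 7, w = 4, v = 3, u = 7 works:
  constraint 2 holds since z - w = 3.
  constraint 4 holds since w + y = 11.
The rest check out directly.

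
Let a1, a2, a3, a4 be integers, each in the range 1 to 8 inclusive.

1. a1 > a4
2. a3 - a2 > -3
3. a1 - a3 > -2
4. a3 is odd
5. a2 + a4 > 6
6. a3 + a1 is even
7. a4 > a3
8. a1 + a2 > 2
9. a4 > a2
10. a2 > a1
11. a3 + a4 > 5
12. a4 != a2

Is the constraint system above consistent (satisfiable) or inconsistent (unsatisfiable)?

Constraints 1, 9, and 10 give a4 < a1, a1 < a2, a2 < a4. Chaining: a4 < a1 < a2 < a4, which forces a4 < a4 — impossible.

Unsatisfiable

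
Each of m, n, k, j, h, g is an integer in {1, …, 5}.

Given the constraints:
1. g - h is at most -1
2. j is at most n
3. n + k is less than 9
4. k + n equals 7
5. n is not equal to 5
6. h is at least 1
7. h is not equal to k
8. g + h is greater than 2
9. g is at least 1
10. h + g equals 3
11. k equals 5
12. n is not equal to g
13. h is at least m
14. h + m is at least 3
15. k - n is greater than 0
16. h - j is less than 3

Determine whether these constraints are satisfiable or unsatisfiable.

Satisfiable

One satisfying assignment is m = 1, n = 2, k = 5, j = 1, h = 2, g = 1.
For the less obvious constraints — constraint 1: g - h = -1; constraint 3: n + k = 7; constraint 4: k + n = 7 — and the others hold by inspection.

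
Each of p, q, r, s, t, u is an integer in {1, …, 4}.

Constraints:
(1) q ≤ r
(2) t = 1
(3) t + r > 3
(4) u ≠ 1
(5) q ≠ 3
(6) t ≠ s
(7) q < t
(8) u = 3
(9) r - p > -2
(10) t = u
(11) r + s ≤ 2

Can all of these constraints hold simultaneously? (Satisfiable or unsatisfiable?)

Constraint 2 fixes t = 1 and constraint 8 fixes u = 3, but constraint 10 requires t = u. Since 1 ≠ 3, contradiction.

Unsatisfiable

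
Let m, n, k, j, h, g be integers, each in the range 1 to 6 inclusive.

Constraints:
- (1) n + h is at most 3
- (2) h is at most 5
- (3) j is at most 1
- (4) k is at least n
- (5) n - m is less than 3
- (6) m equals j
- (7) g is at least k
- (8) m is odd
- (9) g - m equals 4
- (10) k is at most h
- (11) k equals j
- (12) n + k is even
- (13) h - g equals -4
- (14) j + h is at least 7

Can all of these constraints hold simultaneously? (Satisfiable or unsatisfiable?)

Unsatisfiable

From constraint 3: j ≤ 1. From constraint 2: h ≤ 5. Hence j + h ≤ 6. But constraint 14 requires j + h ≥ 7, and 7 > 6. Contradiction.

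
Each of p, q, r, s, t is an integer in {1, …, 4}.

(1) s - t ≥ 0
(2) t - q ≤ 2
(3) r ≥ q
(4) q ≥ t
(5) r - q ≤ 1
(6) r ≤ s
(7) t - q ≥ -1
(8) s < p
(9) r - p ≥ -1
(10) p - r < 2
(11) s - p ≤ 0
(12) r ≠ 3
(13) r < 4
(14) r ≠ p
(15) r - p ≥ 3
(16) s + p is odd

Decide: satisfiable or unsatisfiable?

Constraints 1, 5, 7, 11, and 15 give p − s ≥ 0, s − t ≥ 0, t − q ≥ -1, q − r ≥ -1, r − p ≥ 3.
Adding all 5 inequalities: the left sides telescope to 0, and the right sides sum to 0 + 0 + (-1) + (-1) + 3 = 1. So 0 ≥ 1, which is false.

Unsatisfiable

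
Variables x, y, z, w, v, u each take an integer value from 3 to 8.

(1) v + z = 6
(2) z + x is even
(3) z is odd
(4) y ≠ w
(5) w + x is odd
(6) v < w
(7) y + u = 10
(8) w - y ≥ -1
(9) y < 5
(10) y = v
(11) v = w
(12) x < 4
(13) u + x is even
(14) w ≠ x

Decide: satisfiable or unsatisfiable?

Unsatisfiable

From constraints 10 and 11, y = v = w, so y = w. But constraint 4 says y ≠ w. Contradiction.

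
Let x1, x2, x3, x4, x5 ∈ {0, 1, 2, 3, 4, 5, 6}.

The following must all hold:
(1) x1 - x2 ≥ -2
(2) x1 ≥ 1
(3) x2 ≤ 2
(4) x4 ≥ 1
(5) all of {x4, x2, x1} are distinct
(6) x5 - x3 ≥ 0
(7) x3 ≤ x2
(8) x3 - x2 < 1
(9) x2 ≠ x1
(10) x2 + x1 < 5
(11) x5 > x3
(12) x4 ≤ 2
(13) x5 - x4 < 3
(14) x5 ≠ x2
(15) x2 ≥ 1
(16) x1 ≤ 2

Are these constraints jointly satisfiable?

Unsatisfiable

Constraints 2, 3, 4, 12, 15, and 16 confine each of x4, x2, x1 to the 2 values {1, 2}.
Constraint 5 requires all 3 of them to be distinct, but only 2 values are available — impossible by the pigeonhole principle.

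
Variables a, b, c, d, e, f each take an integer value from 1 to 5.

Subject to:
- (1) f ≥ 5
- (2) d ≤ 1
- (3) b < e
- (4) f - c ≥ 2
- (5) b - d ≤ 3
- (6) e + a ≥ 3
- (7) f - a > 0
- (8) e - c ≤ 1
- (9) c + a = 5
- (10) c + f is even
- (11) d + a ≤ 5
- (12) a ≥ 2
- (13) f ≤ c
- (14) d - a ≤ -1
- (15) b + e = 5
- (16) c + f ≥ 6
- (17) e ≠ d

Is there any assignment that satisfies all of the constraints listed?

Unsatisfiable

From constraints 1 and 13: c ≥ f ≥ 5. From constraint 12: a ≥ 2. Hence c + a ≥ 7. But constraint 9 requires c + a = 5, and 5 < 7. Contradiction.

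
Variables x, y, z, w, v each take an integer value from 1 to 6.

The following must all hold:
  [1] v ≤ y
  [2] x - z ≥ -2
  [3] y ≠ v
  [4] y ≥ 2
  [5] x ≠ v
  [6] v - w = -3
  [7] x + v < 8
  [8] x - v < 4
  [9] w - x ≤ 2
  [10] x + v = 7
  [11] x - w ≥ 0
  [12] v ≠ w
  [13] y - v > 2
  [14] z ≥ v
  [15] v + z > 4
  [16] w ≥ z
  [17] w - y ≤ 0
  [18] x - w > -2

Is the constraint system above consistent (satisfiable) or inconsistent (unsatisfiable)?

Try x = 5, y = 5, z = 5, w = 5, v = 2.
Check constraint 2: x - z = 0; constraint 6: v - w = -3. The remaining constraints are straightforward to verify.

Satisfiable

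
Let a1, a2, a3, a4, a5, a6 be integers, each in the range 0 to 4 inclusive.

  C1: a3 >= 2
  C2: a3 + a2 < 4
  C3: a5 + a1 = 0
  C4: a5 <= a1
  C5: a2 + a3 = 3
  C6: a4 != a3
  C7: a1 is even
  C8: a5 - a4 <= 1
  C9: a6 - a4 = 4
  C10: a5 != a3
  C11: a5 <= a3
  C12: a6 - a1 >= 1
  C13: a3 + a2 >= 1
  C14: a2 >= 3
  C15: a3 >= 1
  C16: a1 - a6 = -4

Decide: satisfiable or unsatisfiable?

From constraint 14: a2 ≥ 3. From constraint 15: a3 ≥ 1. Hence a2 + a3 ≥ 4. But constraint 5 requires a2 + a3 = 3, and 3 < 4. Contradiction.

Unsatisfiable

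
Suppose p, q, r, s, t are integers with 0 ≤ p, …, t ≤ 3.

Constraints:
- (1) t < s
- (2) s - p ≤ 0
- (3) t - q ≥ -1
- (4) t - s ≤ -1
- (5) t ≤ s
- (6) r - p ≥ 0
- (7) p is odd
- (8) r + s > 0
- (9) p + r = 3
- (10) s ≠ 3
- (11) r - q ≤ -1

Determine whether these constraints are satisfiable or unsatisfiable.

Constraints 2, 3, 4, 6, and 11 give s − t ≥ 1, t − q ≥ -1, q − r ≥ 1, r − p ≥ 0, p − s ≥ 0.
Adding all 5 inequalities: the left sides telescope to 0, and the right sides sum to 1 + (-1) + 1 + 0 + 0 = 1. So 0 ≥ 1, which is false.

Unsatisfiable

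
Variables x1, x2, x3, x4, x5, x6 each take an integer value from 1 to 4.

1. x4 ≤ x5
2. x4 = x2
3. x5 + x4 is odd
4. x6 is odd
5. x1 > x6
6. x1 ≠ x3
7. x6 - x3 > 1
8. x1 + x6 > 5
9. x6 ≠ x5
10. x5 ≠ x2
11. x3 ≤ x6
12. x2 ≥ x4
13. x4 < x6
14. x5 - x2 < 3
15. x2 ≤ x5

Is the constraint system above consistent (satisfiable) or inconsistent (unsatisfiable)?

The assignment x1 = 4, x2 = 1, x3 = 1, x4 = 1, x5 = 2, x6 = 3 works:
  constraint 7 holds since x6 - x3 = 2.
  constraint 8 holds since x1 + x6 = 7.
  constraint 14 holds since x5 - x2 = 1.
The rest check out directly.

Satisfiable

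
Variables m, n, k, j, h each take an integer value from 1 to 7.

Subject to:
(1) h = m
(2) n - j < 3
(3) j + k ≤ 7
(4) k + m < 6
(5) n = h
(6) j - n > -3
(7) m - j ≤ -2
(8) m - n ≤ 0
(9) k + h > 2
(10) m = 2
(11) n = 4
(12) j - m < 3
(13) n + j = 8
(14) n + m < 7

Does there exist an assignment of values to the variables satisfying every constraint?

Unsatisfiable

Constraint 11 fixes n = 4 and constraint 10 fixes m = 2. Constraints 1 and 5 give n = h = m, so n = m. But 4 ≠ 2 — contradiction.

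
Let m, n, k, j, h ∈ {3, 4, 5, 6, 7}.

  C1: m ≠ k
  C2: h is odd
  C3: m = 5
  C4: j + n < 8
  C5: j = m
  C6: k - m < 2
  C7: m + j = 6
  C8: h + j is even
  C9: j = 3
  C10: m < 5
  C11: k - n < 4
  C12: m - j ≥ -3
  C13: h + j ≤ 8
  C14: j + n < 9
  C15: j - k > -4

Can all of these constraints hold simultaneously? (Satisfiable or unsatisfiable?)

Unsatisfiable

Constraint 9 fixes j = 3 and constraint 3 fixes m = 5, but constraint 5 requires j = m. Since 3 ≠ 5, contradiction.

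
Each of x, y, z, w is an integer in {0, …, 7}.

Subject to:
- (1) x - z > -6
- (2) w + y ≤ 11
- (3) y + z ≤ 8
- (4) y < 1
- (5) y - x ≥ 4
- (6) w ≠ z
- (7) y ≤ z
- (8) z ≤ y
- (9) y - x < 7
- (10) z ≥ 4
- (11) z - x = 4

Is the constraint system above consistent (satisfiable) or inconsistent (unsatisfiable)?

From constraints 8 and 10: y ≥ z and z ≥ 4, so y ≥ 4. From constraint 4: y ≤ 0. But 0 < 4, so no value of y works.

Unsatisfiable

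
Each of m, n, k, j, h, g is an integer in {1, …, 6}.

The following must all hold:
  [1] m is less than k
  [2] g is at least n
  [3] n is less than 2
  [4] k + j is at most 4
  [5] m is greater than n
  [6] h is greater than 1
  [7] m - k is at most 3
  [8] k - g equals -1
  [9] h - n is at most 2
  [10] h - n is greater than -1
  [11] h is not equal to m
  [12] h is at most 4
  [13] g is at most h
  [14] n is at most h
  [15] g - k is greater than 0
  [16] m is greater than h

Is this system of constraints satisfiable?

Unsatisfiable

Constraints 1, 13, 15, and 16 give g ≤ h, h < m, m < k, k < g. Chaining: g ≤ h < m < k < g, which forces g < g — impossible.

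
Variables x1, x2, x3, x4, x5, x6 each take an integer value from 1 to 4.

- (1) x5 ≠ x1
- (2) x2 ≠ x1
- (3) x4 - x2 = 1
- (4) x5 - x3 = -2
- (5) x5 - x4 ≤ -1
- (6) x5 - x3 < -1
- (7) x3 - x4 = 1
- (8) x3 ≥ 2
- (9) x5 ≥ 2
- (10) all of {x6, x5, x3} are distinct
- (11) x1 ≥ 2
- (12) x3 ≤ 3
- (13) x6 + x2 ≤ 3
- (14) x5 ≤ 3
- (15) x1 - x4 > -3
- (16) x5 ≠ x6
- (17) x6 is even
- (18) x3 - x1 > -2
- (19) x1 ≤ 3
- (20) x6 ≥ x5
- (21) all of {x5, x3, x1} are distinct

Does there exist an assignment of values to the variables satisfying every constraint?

Unsatisfiable

Constraints 8, 9, 11, 12, 14, and 19 confine each of x5, x3, x1 to the 2 values {2, 3}.
Constraint 21 requires all 3 of them to be distinct, but only 2 values are available — impossible by the pigeonhole principle.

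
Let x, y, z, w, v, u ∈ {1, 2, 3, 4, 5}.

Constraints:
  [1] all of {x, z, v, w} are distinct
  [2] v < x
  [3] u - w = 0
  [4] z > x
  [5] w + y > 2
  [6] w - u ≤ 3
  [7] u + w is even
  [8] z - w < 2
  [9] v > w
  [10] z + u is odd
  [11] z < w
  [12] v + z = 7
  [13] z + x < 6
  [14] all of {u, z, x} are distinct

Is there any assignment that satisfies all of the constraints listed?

Unsatisfiable

Constraints 2, 4, 9, and 11 give w < v, v < x, x < z, z < w. Chaining: w < v < x < z < w, which forces w < w — impossible.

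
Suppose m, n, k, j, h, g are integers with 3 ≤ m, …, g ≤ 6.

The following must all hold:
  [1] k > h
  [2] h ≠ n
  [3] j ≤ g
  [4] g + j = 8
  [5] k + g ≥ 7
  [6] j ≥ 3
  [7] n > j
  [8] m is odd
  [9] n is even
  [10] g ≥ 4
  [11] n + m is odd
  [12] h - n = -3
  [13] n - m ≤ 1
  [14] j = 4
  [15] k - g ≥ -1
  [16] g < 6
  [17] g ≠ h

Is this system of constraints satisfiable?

Take m = 5, n = 6, k = 5, j = 4, h = 3, g = 4. Then constraint 4: g + j = 8; constraint 5: k + g = 9, and every other listed constraint is also met.

Satisfiable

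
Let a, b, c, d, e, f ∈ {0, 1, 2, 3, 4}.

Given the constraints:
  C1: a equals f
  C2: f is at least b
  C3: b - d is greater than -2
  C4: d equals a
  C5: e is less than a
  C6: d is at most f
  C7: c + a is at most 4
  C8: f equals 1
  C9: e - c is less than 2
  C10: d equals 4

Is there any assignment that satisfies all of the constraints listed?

Constraint 10 fixes d = 4 and constraint 8 fixes f = 1. Constraints 1 and 4 give d = a = f, so d = f. But 4 ≠ 1 — contradiction.

Unsatisfiable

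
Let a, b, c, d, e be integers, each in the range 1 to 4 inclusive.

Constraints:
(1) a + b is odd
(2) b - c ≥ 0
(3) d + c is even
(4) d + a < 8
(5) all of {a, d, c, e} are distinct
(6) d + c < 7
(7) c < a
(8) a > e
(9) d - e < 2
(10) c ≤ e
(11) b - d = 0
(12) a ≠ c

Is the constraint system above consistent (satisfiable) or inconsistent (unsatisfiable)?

Try a = 4, b = 3, c = 1, d = 3, e = 2.
Check constraint 2: b - c = 2; constraint 4: d + a = 7. The remaining constraints are straightforward to verify.

Satisfiable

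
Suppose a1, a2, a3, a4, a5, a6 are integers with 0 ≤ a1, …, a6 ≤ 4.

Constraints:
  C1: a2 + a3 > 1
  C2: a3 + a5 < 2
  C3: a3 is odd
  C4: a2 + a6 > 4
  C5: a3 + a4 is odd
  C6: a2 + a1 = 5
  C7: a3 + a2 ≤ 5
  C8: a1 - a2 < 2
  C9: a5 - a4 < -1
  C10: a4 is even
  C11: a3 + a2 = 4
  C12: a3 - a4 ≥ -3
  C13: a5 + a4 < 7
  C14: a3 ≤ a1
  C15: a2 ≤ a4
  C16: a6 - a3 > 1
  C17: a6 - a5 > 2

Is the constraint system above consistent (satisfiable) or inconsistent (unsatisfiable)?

Take a1 = 2, a2 = 3, a3 = 1, a4 = 4, a5 = 0, a6 = 3. Then constraint 1: a2 + a3 = 4; constraint 2: a3 + a5 = 1, and every other listed constraint is also met.

Satisfiable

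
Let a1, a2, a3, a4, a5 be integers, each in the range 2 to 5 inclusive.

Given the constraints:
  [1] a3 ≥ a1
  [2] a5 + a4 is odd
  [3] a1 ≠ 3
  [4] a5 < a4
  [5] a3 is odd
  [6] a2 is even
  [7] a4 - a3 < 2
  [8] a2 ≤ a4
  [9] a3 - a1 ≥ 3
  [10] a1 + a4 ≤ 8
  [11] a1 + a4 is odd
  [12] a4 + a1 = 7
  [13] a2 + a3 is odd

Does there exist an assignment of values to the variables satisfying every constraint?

Satisfiable

The assignment a1 = 2, a2 = 2, a3 = 5, a4 = 5, a5 = 4 works:
  constraint 7 holds since a4 - a3 = 0.
  constraint 9 holds since a3 - a1 = 3.
  constraint 10 holds since a1 + a4 = 7.
The rest check out directly.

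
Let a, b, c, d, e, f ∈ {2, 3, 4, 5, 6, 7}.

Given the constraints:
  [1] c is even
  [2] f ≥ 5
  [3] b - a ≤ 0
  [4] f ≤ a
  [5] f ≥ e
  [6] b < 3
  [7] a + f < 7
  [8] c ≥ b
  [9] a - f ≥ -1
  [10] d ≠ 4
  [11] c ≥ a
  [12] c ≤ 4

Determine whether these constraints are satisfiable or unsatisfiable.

Unsatisfiable

From constraints 2 and 4: a ≥ f and f ≥ 5, so a ≥ 5. From constraints 11 and 12: a ≤ c and c ≤ 4, so a ≤ 4. But 4 < 5, so no value of a works.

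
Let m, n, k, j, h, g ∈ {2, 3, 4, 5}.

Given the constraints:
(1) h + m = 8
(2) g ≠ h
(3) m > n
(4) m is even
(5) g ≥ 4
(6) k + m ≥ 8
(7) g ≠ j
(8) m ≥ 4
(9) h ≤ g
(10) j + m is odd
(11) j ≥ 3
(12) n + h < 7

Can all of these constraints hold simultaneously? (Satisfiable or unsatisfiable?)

Take m = 4, n = 2, k = 5, j = 3, h = 4, g = 5. Then constraint 1: h + m = 8; constraint 6: k + m = 9; constraint 12: n + h = 6, and every other listed constraint is also met.

Satisfiable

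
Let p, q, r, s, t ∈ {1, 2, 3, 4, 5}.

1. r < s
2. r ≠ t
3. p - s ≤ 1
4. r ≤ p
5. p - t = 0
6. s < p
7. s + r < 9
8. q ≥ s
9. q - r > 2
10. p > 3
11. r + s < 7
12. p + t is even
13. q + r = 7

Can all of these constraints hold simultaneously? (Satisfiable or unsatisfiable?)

Setting (p, q, r, s, t) = (5, 5, 2, 4, 5) satisfies everything: constraint 3: p - s = 1; constraint 5: p - t = 0; constraint 7: s + r = 6, and the others follow.

Satisfiable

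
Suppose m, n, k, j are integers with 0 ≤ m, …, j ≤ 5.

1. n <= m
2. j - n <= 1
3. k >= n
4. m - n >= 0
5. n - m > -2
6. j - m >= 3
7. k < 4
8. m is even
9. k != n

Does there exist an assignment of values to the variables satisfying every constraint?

Constraints 2, 4, and 6 give n − j ≥ -1, j − m ≥ 3, m − n ≥ 0.
Adding all 3 inequalities: the left sides telescope to 0, and the right sides sum to (-1) + 3 + 0 = 2. So 0 ≥ 2, which is false.

Unsatisfiable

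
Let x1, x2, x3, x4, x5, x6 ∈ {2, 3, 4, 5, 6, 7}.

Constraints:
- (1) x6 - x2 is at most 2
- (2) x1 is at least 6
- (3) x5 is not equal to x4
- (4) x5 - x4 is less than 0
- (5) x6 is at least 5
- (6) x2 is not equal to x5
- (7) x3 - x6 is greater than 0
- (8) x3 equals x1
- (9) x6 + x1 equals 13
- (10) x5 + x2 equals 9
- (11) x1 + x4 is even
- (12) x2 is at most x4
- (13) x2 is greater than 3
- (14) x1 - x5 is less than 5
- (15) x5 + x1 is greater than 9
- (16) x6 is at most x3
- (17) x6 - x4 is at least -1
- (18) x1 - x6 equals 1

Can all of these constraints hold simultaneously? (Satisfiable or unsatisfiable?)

Satisfiable

The assignment x1 = 7, x2 = 5, x3 = 7, x4 = 7, x5 = 4, x6 = 6 works:
  constraint 1 holds since x6 - x2 = 1.
  constraint 4 holds since x5 - x4 = -3.
  constraint 7 holds since x3 - x6 = 1.
The rest check out directly.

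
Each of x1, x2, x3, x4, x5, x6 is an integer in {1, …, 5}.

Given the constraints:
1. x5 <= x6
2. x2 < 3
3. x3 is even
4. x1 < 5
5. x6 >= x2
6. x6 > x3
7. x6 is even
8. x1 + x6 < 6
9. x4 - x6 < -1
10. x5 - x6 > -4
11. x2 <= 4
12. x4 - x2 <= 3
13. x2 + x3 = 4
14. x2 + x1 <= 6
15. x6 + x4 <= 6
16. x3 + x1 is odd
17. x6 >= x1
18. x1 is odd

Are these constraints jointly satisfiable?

Satisfiable

Setting (x1, x2, x3, x4, x5, x6) = (1, 2, 2, 2, 1, 4) satisfies everything: constraint 8: x1 + x6 = 5; constraint 9: x4 - x6 = -2, and the others follow.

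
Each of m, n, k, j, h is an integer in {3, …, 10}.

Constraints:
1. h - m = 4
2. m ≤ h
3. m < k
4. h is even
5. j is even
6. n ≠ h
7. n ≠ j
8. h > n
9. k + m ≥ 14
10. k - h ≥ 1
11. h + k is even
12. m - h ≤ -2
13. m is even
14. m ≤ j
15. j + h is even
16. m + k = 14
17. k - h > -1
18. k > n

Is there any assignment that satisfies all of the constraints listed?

Satisfiable

The assignment m = 4, n = 3, k = 10, j = 8, h = 8 works:
  constraint 1 holds since h - m = 4.
  constraint 9 holds since k + m = 14.
The rest check out directly.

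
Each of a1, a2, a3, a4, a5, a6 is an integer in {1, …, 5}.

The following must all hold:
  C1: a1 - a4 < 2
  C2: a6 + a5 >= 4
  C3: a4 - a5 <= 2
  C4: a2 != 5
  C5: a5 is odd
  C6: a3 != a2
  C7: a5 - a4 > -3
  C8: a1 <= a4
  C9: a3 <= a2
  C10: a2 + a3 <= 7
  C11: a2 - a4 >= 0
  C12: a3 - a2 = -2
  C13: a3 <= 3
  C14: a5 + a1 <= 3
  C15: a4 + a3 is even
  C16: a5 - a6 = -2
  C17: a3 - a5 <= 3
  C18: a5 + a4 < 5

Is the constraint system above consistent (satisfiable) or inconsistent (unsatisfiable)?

Satisfiable

Take a1 = 2, a2 = 3, a3 = 1, a4 = 3, a5 = 1, a6 = 3. Then constraint 1: a1 - a4 = -1; constraint 2: a6 + a5 = 4, and every other listed constraint is also met.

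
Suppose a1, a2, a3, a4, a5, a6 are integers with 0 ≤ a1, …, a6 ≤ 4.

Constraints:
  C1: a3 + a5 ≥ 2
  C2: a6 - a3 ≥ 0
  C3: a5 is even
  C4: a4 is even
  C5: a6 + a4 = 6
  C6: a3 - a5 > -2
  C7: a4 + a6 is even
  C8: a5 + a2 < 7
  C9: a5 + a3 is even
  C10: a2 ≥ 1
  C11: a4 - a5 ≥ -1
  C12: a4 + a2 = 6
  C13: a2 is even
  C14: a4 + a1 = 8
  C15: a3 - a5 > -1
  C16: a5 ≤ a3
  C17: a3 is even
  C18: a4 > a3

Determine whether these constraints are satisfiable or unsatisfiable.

Setting (a1, a2, a3, a4, a5, a6) = (4, 2, 2, 4, 2, 2) satisfies everything: constraint 1: a3 + a5 = 4; constraint 2: a6 - a3 = 0; constraint 5: a6 + a4 = 6, and the others follow.

Satisfiable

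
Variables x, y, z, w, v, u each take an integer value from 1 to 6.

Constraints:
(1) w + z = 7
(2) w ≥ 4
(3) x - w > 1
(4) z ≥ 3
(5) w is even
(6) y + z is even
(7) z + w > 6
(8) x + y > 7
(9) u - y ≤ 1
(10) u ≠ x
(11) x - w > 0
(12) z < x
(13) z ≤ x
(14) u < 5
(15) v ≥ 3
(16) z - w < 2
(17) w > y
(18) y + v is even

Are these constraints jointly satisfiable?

Satisfiable

The assignment x = 6, y = 3, z = 3, w = 4, v = 3, u = 3 works:
  constraint 1 holds since w + z = 7.
  constraint 3 holds since x - w = 2.
  constraint 7 holds since z + w = 7.
The rest check out directly.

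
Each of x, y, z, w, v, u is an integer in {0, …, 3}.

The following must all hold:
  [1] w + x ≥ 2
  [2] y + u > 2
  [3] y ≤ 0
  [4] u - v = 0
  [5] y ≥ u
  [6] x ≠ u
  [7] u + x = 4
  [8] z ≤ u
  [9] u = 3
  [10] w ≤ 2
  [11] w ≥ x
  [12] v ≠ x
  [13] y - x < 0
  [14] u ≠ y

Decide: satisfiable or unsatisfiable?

From constraints 3 and 5: u ≤ y ≤ 0. From constraints 10 and 11: x ≤ w ≤ 2. Hence u + x ≤ 2. But constraint 7 requires u + x = 4, and 4 > 2. Contradiction.

Unsatisfiable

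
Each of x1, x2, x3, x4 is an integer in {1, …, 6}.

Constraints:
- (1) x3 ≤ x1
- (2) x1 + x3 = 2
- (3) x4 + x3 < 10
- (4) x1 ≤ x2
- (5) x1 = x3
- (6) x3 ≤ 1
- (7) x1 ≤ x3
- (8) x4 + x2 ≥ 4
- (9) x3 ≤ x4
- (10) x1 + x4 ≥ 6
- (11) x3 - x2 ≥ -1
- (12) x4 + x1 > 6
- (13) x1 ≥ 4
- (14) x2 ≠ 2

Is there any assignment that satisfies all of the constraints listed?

Unsatisfiable

From constraint 13: x1 ≥ 4. From constraints 6 and 7: x1 ≤ x3 and x3 ≤ 1, so x1 ≤ 1. But 1 < 4, so no value of x1 works.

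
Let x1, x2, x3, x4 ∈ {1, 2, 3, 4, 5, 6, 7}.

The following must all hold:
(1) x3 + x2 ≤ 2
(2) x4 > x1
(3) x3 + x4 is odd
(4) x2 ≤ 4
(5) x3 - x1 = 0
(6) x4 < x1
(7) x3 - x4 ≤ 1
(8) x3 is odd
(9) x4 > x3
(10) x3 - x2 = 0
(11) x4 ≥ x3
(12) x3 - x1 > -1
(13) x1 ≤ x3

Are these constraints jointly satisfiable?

Unsatisfiable

Constraints 6, 11, and 13 give x3 ≤ x4, x4 < x1, x1 ≤ x3. Chaining: x3 ≤ x4 < x1 ≤ x3, which forces x3 < x3 — impossible.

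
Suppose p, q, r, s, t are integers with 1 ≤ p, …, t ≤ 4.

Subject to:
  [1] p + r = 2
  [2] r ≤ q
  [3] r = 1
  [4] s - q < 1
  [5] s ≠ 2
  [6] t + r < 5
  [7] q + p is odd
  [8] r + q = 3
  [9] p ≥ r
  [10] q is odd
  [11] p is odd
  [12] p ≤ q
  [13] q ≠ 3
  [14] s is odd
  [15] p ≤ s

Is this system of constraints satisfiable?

Unsatisfiable

Constraint 10 makes q odd and constraint 11 makes p odd, so q + p must be even. Constraint 7 says q + p is odd — contradiction.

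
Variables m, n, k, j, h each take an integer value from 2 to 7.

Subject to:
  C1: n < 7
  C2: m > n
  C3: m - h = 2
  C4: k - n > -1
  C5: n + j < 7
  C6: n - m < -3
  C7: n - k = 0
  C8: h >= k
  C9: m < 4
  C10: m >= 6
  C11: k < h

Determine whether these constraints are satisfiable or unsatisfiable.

Unsatisfiable

From constraint 10: m ≥ 6. From constraint 9: m ≤ 3. But 3 < 6, so no value of m works.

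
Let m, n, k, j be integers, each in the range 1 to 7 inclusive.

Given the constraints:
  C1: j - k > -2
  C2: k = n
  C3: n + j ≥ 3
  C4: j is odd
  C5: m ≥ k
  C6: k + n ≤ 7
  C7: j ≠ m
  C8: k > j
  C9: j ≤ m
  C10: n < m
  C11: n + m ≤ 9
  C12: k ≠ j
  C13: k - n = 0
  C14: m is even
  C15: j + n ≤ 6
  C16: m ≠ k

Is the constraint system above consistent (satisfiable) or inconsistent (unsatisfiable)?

Satisfiable

Setting (m, n, k, j) = (6, 2, 2, 1) satisfies everything: constraint 1: j - k = -1; constraint 3: n + j = 3, and the others follow.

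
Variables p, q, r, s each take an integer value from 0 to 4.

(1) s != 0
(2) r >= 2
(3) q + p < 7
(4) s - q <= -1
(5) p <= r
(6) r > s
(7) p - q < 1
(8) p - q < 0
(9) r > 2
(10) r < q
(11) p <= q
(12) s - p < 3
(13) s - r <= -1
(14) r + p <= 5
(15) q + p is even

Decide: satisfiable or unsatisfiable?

The assignment p = 2, q = 4, r = 3, s = 2 works:
  constraint 3 holds since q + p = 6.
  constraint 4 holds since s - q = -2.
  constraint 7 holds since p - q = -2.
The rest check out directly.

Satisfiable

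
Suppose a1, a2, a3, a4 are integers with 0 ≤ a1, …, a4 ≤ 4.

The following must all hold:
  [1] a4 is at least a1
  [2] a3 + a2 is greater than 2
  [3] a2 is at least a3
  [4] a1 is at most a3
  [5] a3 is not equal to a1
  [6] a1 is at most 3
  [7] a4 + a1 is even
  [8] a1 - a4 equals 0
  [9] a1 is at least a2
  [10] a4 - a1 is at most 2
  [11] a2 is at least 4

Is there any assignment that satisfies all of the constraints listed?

From constraints 9 and 11: a1 ≥ a2 and a2 ≥ 4, so a1 ≥ 4. From constraint 6: a1 ≤ 3. But 3 < 4, so no value of a1 works.

Unsatisfiable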